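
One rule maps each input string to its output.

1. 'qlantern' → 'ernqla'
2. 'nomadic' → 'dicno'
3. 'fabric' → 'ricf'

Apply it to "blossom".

In each case the input is transformed by: move the last 3 characters to the front (rotate right by 3), then delete the last 2 characters.
So "blossom" becomes "sombl".
(Check on "nomadic": → "dicnoma" → "dicno" ✓)

sombl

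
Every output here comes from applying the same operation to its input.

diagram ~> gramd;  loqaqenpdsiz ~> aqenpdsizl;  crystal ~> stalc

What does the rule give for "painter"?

nterp

The rule is to move the first 3 characters to the end (rotate left by 3), then delete the last 2 characters.
Working it through for "painter": intermediate "nterpai", final "nterp".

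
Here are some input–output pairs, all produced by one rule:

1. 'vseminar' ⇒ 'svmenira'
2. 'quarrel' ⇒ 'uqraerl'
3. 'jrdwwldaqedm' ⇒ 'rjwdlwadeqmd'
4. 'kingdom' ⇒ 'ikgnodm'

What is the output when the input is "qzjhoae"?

zqhjaoe

Looking at the pairs, the operation is to swap each adjacent pair of characters (1↔2, 3↔4, ...).
On "qzjhoae" that produces "zqhjaoe".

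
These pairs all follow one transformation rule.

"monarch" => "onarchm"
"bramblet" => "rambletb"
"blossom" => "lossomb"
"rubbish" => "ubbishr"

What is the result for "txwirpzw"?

In each case the input is transformed by: move the first character to the end.
Doing the same to "txwirpzw": "xwirpzwt".

xwirpzwt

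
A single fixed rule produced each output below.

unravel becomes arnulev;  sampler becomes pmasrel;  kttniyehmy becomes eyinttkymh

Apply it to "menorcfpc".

Rule — move the last 3 characters to the front (rotate right by 3), then reverse the string.
Starting from "menorcfpc": after the first operation, "fpcmenorc"; after the second, "cronemcpf".

cronemcpf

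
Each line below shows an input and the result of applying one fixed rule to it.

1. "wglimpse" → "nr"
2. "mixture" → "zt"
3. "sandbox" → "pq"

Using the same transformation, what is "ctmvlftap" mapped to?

Looking at the pairs, the operation is to keep one character in every 3, starting at position 3 (positions 3rd, 6th, 9th, ...), then shift every letter 2 places forward in the alphabet (wrapping around).
Working it through for "ctmvlftap": intermediate "mfp", final "ohr".

ohr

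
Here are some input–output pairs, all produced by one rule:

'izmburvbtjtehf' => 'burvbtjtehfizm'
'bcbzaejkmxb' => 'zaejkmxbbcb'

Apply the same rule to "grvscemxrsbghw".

scemxrsbghwgrv

In each case the input is transformed by: move the first 3 characters to the end (rotate left by 3).
For "grvscemxrsbghw" the result is "scemxrsbghwgrv".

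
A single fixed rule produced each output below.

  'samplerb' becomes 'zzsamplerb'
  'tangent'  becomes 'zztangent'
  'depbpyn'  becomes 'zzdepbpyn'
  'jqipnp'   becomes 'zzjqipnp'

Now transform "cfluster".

The pattern: prepend "zz".
"cfluster" → "zzcfluster".

zzcfluster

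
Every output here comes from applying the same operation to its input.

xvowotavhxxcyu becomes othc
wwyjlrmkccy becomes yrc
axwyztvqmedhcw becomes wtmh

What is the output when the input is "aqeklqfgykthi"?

eqyh

The rule is to keep one character in every 3, starting at position 3 (positions 3rd, 6th, 9th, ...).
On "aqeklqfgykthi" that produces "eqyh".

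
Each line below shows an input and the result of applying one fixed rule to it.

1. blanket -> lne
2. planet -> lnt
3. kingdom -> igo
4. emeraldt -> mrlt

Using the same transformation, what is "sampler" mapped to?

Looking at the pairs, the operation is to keep every other character starting from the second (positions 2nd, 4th, 6th, ...).
"sampler" → "ape".

ape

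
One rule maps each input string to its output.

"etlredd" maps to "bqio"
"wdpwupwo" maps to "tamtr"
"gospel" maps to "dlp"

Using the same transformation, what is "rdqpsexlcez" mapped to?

What's happening: shift every letter 3 places backward in the alphabet (wrapping around), then delete the last 3 characters.
Applying both steps to "rdqpsexlcez": "oanmpbuizbw", then "oanmpbui".
(Check on "etlredd": → "bqiobaa" → "bqio" ✓)

oanmpbui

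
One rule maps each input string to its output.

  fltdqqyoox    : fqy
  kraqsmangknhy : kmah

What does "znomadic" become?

zdi

The rule is to swap each adjacent pair of characters (1↔2, 3↔4, ...), then keep one character in every 3, starting at position 2 (positions 2nd, 5th, 8th, ...).
Applying both steps to "znomadic": "nzmodaci", then "zdi".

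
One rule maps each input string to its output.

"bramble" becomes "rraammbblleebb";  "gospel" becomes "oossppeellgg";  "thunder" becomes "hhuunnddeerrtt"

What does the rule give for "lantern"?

Looking at the pairs, the operation is to double every character, then move the first 2 characters to the end (rotate left by 2).
Doing the same to "lantern": "aanntteerrnnll".

aanntteerrnnll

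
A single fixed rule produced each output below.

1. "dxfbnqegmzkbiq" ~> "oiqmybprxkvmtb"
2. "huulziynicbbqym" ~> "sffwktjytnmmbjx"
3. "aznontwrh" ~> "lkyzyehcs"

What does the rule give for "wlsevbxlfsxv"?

hwdpgmiwqdig

Each output is the input with this applied: shift every letter 11 places forward in the alphabet (wrapping around).
For "wlsevbxlfsxv" the result is "hwdpgmiwqdig".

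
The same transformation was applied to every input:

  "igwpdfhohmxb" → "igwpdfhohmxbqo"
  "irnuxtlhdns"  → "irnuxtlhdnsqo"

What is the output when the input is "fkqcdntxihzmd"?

fkqcdntxihzmdqo

The rule is to append "qo".
"fkqcdntxihzmd" → "fkqcdntxihzmdqo".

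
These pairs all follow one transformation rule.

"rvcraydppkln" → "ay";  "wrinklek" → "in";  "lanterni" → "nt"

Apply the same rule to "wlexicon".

Looking at the pairs, the operation is to swap the front and back halves of the string, then keep only the last 2 characters.
"wlexicon" → "iconwlex" → "ex".

ex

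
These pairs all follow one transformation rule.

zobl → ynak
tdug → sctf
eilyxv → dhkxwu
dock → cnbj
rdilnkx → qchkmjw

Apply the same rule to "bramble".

The rule is to shift every letter 1 place backward in the alphabet (wrapping around).
"bramble" → "aqzlakd".

aqzlakd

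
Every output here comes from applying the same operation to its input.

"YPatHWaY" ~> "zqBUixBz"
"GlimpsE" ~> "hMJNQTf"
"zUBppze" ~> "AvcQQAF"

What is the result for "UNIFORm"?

In each case the input is transformed by: flip the case of every letter, then shift every letter 1 place forward in the alphabet (wrapping around).
Working it through for "UNIFORm": intermediate "uniforM", final "vojgpsN".

vojgpsN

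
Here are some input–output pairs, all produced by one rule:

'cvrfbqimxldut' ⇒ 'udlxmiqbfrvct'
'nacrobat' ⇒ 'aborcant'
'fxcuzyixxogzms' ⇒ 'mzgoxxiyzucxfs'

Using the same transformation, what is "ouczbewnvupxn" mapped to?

xpuvnwebzcuon

Rule — move the last character to the front, then reverse the string.
"ouczbewnvupxn" → "nouczbewnvupx" → "xpuvnwebzcuon".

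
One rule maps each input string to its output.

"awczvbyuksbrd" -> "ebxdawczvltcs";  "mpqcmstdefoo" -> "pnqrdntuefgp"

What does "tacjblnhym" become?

The pattern: move the last character to the front, then shift every letter 1 place forward in the alphabet (wrapping around).
Working it through for "tacjblnhym": intermediate "mtacjblnhy", final "nubdkcmoiz".
(Check on "mpqcmstdefoo": → "ompqcmstdefo" → "pnqrdntuefgp" ✓)

nubdkcmoiz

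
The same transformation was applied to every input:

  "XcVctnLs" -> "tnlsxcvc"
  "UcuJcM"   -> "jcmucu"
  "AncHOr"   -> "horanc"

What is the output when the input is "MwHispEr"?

spermwhi

The transformation: swap the front and back halves of the string, then convert every letter to lowercase.
For "MwHispEr", step one produces "spErMwHi"; step two turns that into "spermwhi".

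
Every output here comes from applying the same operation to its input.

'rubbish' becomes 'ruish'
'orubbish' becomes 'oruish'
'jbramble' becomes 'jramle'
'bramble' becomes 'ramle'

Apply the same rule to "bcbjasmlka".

The transformation: remove every "b".
So "bcbjasmlka" becomes "cjasmlka".

cjasmlka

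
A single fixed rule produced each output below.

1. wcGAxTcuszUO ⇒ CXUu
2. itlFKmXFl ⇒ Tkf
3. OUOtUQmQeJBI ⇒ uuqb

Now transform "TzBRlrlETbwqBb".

The rule is to flip the case of every letter, then keep one character in every 3, starting at position 2 (positions 2nd, 5th, 8th, ...).
Applying both steps to "TzBRlrlETbwqBb": "tZbrLRLetBWQbB", then "ZLeWB".

ZLeWB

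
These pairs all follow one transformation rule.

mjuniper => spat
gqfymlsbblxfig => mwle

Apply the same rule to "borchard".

Rule — shift every letter 6 places forward in the alphabet (wrapping around), then keep only the first 4 characters.
Doing the same to "borchard": "huxi".

huxi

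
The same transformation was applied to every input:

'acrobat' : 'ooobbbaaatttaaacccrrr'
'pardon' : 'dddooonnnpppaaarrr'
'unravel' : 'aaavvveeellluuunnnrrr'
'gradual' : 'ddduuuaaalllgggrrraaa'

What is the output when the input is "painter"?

Rule — move the first 3 characters to the end (rotate left by 3), then repeat every character 3 times.
So "painter" becomes "nnnttteeerrrpppaaaiii".

nnnttteeerrrpppaaaiii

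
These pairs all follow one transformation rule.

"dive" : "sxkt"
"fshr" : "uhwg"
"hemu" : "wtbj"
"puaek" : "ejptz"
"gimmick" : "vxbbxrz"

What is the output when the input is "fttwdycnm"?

Looking at the pairs, the operation is to shift every letter 11 places backward in the alphabet (wrapping around).
Applying that to "fttwdycnm" gives "uiilsnrcb".

uiilsnrcb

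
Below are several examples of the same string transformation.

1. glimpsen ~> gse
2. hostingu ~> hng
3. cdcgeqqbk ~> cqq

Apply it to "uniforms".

urm

Each output is the input with this applied: swap each adjacent pair of characters (1↔2, 3↔4, ...), then keep one character in every 3, starting at position 2 (positions 2nd, 5th, 8th, ...).
"uniforms" → "nufirosm" → "urm".
(Check on "hostingu": → "ohtsniug" → "hng" ✓)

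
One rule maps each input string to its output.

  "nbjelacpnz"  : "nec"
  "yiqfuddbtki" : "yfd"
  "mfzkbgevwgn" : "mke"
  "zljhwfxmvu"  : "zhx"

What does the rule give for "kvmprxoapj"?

kpo

Rule — delete the last 3 characters, then keep one character in every 3, starting at position 1 (positions 1st, 4th, 7th, ...).
Working it through for "kvmprxoapj": intermediate "kvmprxo", final "kpo".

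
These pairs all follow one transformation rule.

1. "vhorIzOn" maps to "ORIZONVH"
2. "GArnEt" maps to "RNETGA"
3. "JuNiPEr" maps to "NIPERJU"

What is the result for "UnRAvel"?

RAVELUN

The rule is to move the first 2 characters to the end (rotate left by 2), then convert every letter to uppercase.
"UnRAvel" → "RAvelUn" → "RAVELUN".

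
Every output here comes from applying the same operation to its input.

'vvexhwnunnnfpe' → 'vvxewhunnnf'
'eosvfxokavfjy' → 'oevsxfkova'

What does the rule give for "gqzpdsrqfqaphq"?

qgpzsdqrqfp

The rule is to swap each adjacent pair of characters (1↔2, 3↔4, ...), then delete the last 3 characters.
Starting from "gqzpdsrqfqaphq": after the first operation, "qgpzsdqrqfpaqh"; after the second, "qgpzsdqrqfp".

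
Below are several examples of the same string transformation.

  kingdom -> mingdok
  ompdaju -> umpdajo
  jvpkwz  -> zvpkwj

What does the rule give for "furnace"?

eurnacf

Rule — swap the first and last characters.
On "furnace" that produces "eurnacf".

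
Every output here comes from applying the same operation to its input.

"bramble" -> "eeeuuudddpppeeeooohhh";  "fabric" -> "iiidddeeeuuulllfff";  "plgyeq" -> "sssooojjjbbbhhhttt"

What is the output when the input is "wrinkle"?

zzzuuulllqqqnnnooohhh

Looking at the pairs, the operation is to shift every letter 3 places forward in the alphabet (wrapping around), then repeat every character 3 times.
Applying both steps to "wrinkle": "zulqnoh", then "zzzuuulllqqqnnnooohhh".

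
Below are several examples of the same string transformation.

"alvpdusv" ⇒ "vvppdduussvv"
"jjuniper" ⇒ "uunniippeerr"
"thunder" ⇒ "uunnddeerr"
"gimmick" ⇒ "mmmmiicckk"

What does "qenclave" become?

nnccllaavvee

Each output is the input with this applied: delete the first 2 characters, then double every character.
On "qenclave" that produces "nnccllaavvee".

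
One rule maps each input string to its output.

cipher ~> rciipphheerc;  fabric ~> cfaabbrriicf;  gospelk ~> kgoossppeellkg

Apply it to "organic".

In each case the input is transformed by: double every character, then swap the first and last characters.
Applying both steps to "organic": "oorrggaanniicc", then "corrggaanniico".

corrggaanniico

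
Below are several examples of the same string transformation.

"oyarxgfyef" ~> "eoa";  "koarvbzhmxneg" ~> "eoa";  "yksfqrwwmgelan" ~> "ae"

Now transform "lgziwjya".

ai

In each case the input is transformed by: move the last 3 characters to the front (rotate right by 3), then keep only the vowels.
Starting from "lgziwjya": after the first operation, "jyalgziw"; after the second, "ai".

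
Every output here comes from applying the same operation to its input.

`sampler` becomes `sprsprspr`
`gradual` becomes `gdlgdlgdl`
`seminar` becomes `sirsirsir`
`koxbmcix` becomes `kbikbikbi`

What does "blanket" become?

Rule — keep one character in every 3, starting at position 1 (positions 1st, 4th, 7th, ...), then write the whole string 3 times in a row.
On "blanket": the first step gives "bnt", and the second then gives "bntbntbnt".

bntbntbnt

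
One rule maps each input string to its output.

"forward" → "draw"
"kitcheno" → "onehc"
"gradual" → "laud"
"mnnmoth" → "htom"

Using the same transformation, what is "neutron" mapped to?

nort

The transformation: delete the first 3 characters, then reverse the string.
For "neutron", step one produces "tron"; step two turns that into "nort".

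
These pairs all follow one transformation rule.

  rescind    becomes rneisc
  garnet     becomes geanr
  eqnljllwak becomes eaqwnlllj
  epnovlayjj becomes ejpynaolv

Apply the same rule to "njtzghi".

In each case the input is transformed by: delete the last character, then take characters alternately from the front and the back (1st, last, 2nd, 2nd-last, ...).
"njtzghi" → "njtzgh" → "nhjgtz".

nhjgtz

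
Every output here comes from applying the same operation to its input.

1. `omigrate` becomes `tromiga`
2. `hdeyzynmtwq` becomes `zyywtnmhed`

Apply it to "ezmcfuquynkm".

zyuuqnmkfec

Rule — delete the last character, then sort the characters into reverse alphabetical order.
Starting from "ezmcfuquynkm": after the first operation, "ezmcfuquynk"; after the second, "zyuuqnmkfec".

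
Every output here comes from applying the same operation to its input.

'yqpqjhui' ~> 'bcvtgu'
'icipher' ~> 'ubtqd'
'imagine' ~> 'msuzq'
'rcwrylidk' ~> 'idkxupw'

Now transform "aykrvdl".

Each output is the input with this applied: shift every letter 12 places forward in the alphabet (wrapping around), then delete the first 2 characters.
"aykrvdl" → "mkwdhpx" → "wdhpx".

wdhpx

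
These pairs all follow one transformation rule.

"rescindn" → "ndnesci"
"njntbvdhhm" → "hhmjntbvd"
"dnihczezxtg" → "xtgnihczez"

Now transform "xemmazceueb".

The rule is to delete the first character, then move the last 3 characters to the front (rotate right by 3).
"xemmazceueb" → "emmazceueb" → "uebemmazce".

uebemmazce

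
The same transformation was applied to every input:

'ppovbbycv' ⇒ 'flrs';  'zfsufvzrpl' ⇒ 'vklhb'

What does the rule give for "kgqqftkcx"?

The pattern: shift every letter 10 places backward in the alphabet (wrapping around), then keep every other character starting from the second (positions 2nd, 4th, 6th, ...).
For "kgqqftkcx", step one produces "awggvjasn"; step two turns that into "wgjs".
(Check on "ppovbbycv": → "ffelrrosl" → "flrs" ✓)

wgjs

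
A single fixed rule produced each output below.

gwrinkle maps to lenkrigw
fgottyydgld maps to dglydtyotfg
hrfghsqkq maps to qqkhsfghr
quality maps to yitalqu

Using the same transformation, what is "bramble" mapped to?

What's happening: swap each adjacent pair of characters (1↔2, 3↔4, ...), then reverse the string.
Working it through for "bramble": intermediate "rbmalbe", final "eblambr".

eblambr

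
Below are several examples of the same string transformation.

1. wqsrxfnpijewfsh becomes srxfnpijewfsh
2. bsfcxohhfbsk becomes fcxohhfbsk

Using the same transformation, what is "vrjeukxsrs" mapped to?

jeukxsrs

What's happening: delete the first 2 characters.
Applying that to "vrjeukxsrs" gives "jeukxsrs".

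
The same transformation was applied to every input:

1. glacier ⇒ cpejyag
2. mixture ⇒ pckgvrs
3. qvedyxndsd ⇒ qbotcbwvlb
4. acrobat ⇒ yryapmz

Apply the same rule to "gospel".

The pattern: move the last 2 characters to the front (rotate right by 2), then shift every letter 2 places backward in the alphabet (wrapping around).
"gospel" → "cjemqn".

cjemqn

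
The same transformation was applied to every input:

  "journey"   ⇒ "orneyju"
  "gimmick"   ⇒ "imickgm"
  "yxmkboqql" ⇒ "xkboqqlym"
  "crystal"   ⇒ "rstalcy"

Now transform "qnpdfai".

ndfaiqp

Looking at the pairs, the operation is to move the first 2 characters to the end (rotate left by 2), then swap the first and last characters.
"qnpdfai" → "pdfaiqn" → "ndfaiqp".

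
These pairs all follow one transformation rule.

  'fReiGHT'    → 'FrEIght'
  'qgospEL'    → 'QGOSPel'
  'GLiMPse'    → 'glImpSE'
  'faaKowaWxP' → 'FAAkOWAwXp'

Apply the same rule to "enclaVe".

ENCLAvE

The pattern: flip the case of every letter.
For "enclaVe" the result is "ENCLAvE".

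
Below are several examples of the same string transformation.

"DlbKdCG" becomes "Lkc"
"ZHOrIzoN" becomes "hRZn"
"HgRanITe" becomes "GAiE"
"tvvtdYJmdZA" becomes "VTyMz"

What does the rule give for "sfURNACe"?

FraE

Each output is the input with this applied: flip the case of every letter, then keep every other character starting from the second (positions 2nd, 4th, 6th, ...).
Applying both steps to "sfURNACe": "SFurnacE", then "FraE".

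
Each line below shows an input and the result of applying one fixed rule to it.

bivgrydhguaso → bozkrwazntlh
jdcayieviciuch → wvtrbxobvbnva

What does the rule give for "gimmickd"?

Rule — delete the first character, then shift every letter 7 places backward in the alphabet (wrapping around).
Applying both steps to "gimmickd": "immickd", then "bffbvdw".
(Check on "jdcayieviciuch": → "dcayieviciuch" → "wvtrbxobvbnva" ✓)

bffbvdw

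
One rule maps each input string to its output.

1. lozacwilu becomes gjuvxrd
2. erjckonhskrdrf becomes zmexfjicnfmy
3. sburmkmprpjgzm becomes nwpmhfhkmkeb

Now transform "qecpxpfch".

What's happening: shift every letter 5 places backward in the alphabet (wrapping around), then delete the last 2 characters.
Working it through for "qecpxpfch": intermediate "lzxkskaxc", final "lzxkska".

lzxkska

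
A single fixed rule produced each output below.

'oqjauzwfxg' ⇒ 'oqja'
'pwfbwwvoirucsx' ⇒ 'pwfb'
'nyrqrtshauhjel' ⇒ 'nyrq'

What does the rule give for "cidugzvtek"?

cidu

In each case the input is transformed by: keep only the first 4 characters.
So "cidugzvtek" becomes "cidu".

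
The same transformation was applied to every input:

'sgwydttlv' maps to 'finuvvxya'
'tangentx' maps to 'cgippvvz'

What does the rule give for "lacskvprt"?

Looking at the pairs, the operation is to sort the characters into alphabetical order, then shift every letter 2 places forward in the alphabet (wrapping around).
Applying both steps to "lacskvprt": "acklprstv", then "cemnrtuvx".

cemnrtuvx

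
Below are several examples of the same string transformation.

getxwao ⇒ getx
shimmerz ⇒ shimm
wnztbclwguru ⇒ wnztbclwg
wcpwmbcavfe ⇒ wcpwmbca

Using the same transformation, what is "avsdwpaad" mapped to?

Each output is the input with this applied: delete the last 3 characters.
"avsdwpaad" → "avsdwp".

avsdwp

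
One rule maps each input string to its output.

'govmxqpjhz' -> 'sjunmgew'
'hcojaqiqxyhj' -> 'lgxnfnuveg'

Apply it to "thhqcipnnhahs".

Rule — shift every letter 3 places backward in the alphabet (wrapping around), then delete the first 2 characters.
Working it through for "thhqcipnnhahs": intermediate "qeenzfmkkexep", final "enzfmkkexep".

enzfmkkexep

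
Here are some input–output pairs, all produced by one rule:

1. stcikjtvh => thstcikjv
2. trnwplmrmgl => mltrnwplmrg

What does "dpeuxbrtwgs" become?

wsdpeuxbrtg

The transformation: move the last 2 characters to the front (rotate right by 2), then swap the first and last characters.
Applying both steps to "dpeuxbrtwgs": "gsdpeuxbrtw", then "wsdpeuxbrtg".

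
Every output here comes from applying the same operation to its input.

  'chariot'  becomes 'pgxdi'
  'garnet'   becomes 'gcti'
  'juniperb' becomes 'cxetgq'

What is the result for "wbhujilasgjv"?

Looking at the pairs, the operation is to delete the first 2 characters, then shift every letter 11 places backward in the alphabet (wrapping around).
Starting from "wbhujilasgjv": after the first operation, "hujilasgjv"; after the second, "wjyxaphvyk".

wjyxaphvyk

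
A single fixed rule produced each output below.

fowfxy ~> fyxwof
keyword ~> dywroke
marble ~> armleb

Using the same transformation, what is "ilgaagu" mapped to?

In each case the input is transformed by: sort the characters into reverse alphabetical order, then move the last character to the front.
On "ilgaagu" that produces "auligga".

auligga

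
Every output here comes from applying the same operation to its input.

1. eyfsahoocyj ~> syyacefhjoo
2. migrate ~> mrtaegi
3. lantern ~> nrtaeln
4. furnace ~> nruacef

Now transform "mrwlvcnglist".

tvwcgillmnrs

The transformation: sort the characters into alphabetical order, then move the last 3 characters to the front (rotate right by 3).
Working it through for "mrwlvcnglist": intermediate "cgillmnrstvw", final "tvwcgillmnrs".
(Check on "eyfsahoocyj": → "acefhjoosyy" → "syyacefhjoo" ✓)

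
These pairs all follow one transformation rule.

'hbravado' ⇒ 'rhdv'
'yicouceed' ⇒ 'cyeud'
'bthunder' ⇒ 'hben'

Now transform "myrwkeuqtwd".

The rule is to keep every other character starting from the first (positions 1st, 3rd, 5th, ...), then swap each adjacent pair of characters (1↔2, 3↔4, ...).
Working it through for "myrwkeuqtwd": intermediate "mrkutd", final "rmukdt".

rmukdt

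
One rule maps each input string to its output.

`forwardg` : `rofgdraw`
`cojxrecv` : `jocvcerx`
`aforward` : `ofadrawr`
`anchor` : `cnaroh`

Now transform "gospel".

soglep

The transformation: reverse the string, then move the last 3 characters to the front (rotate right by 3).
Working it through for "gospel": intermediate "lepsog", final "soglep".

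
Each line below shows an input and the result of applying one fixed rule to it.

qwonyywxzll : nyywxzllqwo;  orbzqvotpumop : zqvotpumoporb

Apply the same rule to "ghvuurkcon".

uurkconghv

Looking at the pairs, the operation is to move the first 3 characters to the end (rotate left by 3).
For "ghvuurkcon" the result is "uurkconghv".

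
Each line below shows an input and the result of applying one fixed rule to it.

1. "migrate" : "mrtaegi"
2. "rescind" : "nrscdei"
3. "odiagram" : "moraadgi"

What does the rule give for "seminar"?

In each case the input is transformed by: sort the characters into alphabetical order, then move the last 3 characters to the front (rotate right by 3).
"seminar" → "aeimnrs" → "nrsaeim".

nrsaeim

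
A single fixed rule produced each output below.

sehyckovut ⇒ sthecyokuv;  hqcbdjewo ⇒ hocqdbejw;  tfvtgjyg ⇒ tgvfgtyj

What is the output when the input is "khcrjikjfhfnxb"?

kbchjrkifjfhxn

The transformation: move the last character to the front, then swap each adjacent pair of characters (1↔2, 3↔4, ...).
Working it through for "khcrjikjfhfnxb": intermediate "bkhcrjikjfhfnx", final "kbchjrkifjfhxn".
(Check on "hqcbdjewo": → "ohqcbdjew" → "hocqdbejw" ✓)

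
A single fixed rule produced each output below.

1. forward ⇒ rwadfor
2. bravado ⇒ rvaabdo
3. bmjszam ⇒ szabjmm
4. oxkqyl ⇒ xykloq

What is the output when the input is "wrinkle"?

Each output is the input with this applied: sort the characters into alphabetical order, then move the last 2 characters to the front (rotate right by 2).
For "wrinkle" the result is "rweikln".

rweikln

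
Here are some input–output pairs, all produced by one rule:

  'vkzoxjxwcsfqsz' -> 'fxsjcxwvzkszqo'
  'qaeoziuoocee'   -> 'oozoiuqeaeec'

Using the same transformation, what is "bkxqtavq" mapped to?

Looking at the pairs, the operation is to take characters alternately from the front and the back (1st, last, 2nd, 2nd-last, ...), then swap the front and back halves of the string.
On "bkxqtavq": the first step gives "bqkvxaqt", and the second then gives "xaqtbqkv".
(Check on "vkzoxjxwcsfqsz": → "vzkszqofxsjcxw" → "fxsjcxwvzkszqo" ✓)

xaqtbqkv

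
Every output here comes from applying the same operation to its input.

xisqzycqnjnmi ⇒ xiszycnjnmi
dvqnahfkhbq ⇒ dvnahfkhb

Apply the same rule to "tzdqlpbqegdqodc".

The transformation: remove every "q".
Doing the same to "tzdqlpbqegdqodc": "tzdlpbegdodc".

tzdlpbegdodc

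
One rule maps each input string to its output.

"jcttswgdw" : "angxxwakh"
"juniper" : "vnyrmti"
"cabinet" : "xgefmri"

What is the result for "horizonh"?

In each case the input is transformed by: move the last character to the front, then shift every letter 4 places forward in the alphabet (wrapping around).
On "horizonh": the first step gives "hhorizon", and the second then gives "llsvmdsr".
(Check on "jcttswgdw": → "wjcttswgd" → "angxxwakh" ✓)

llsvmdsr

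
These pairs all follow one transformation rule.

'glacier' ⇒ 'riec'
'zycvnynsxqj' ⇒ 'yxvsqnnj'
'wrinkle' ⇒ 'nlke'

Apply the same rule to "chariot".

The pattern: delete the first 3 characters, then sort the characters into reverse alphabetical order.
Applying both steps to "chariot": "riot", then "troi".

troi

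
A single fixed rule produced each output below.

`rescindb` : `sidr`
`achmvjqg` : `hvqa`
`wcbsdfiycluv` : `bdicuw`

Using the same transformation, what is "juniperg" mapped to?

nprj

What's happening: move the first character to the end, then keep every other character starting from the second (positions 2nd, 4th, 6th, ...).
"juniperg" → "unipergj" → "nprj".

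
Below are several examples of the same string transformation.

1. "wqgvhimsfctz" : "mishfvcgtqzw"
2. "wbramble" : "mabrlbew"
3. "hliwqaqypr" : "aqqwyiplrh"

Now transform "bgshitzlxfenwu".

lzxtfiehnswgub

The pattern: swap the front and back halves of the string, then take characters alternately from the front and the back (1st, last, 2nd, 2nd-last, ...).
Working it through for "bgshitzlxfenwu": intermediate "lxfenwubgshitz", final "lzxtfiehnswgub".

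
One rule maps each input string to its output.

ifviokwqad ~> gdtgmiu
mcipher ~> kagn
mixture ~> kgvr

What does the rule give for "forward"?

dmpu

Looking at the pairs, the operation is to delete the last 3 characters, then shift every letter 2 places backward in the alphabet (wrapping around).
For "forward", step one produces "forw"; step two turns that into "dmpu".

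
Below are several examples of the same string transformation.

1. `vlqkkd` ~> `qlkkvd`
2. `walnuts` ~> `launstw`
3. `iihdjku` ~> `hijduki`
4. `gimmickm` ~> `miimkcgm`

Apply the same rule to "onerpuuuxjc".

enpruuxucjo

Rule — move the first character to the end, then swap each adjacent pair of characters (1↔2, 3↔4, ...).
For "onerpuuuxjc" the result is "enpruuxucjo".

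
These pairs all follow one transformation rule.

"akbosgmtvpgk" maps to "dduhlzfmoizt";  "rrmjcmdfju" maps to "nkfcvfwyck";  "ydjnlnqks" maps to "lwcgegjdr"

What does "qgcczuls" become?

Rule — shift every letter 7 places backward in the alphabet (wrapping around), then swap the first and last characters.
Doing the same to "qgcczuls": "lzvvsnej".

lzvvsnej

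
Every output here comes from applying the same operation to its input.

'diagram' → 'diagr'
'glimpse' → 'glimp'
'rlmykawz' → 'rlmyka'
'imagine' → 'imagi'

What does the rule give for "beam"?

The pattern: delete the last 2 characters.
Doing the same to "beam": "be".

be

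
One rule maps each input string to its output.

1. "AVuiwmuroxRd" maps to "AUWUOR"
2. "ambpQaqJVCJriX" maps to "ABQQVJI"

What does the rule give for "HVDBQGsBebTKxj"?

HDQSETX

Rule — keep every other character starting from the first (positions 1st, 3rd, 5th, ...), then convert every letter to uppercase.
On "HVDBQGsBebTKxj": the first step gives "HDQseTx", and the second then gives "HDQSETX".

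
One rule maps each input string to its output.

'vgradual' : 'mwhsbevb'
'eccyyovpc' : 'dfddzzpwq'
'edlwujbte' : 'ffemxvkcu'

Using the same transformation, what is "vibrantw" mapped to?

xwjcsbou

The pattern: move the last character to the front, then shift every letter 1 place forward in the alphabet (wrapping around).
Working it through for "vibrantw": intermediate "wvibrant", final "xwjcsbou".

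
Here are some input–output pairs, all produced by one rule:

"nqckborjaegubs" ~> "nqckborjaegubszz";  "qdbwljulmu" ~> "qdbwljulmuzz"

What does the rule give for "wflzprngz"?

What's happening: append "zz".
So "wflzprngz" becomes "wflzprngzzz".

wflzprngzzz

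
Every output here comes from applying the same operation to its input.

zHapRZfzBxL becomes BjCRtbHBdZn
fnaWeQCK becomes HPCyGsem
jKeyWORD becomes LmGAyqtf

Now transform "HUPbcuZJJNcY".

jwrDEWbllpEa

What's happening: shift every letter 2 places forward in the alphabet (wrapping around), then flip the case of every letter.
On "HUPbcuZJJNcY": the first step gives "JWRdewBLLPeA", and the second then gives "jwrDEWbllpEa".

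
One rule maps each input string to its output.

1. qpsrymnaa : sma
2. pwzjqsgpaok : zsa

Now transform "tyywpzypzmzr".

Looking at the pairs, the operation is to keep one character in every 3, starting at position 3 (positions 3rd, 6th, 9th, ...).
Applying that to "tyywpzypzmzr" gives "yzzr".

yzzr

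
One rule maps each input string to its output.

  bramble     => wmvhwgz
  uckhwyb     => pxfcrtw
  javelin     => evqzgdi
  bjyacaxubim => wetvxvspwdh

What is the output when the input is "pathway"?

kvocrvt

The transformation: shift every letter 5 places backward in the alphabet (wrapping around).
On "pathway" that produces "kvocrvt".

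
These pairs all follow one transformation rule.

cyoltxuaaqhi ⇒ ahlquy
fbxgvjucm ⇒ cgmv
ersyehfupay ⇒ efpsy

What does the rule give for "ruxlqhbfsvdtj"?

In each case the input is transformed by: sort the characters into alphabetical order, then keep every other character starting from the second (positions 2nd, 4th, 6th, ...).
Starting from "ruxlqhbfsvdtj": after the first operation, "bdfhjlqrstuvx"; after the second, "dhlrtv".

dhlrtv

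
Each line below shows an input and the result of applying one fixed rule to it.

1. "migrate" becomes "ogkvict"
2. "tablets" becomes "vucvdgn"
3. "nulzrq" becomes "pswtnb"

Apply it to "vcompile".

xgenqkor

The pattern: shift every letter 2 places forward in the alphabet (wrapping around), then take characters alternately from the front and the back (1st, last, 2nd, 2nd-last, ...).
For "vcompile", step one produces "xeqorkng"; step two turns that into "xgenqkor".
(Check on "nulzrq": → "pwnbts" → "pswtnb" ✓)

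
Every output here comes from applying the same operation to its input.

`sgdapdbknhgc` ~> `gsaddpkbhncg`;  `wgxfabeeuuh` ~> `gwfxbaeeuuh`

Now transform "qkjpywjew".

What's happening: swap each adjacent pair of characters (1↔2, 3↔4, ...).
Doing the same to "qkjpywjew": "kqpjwyejw".

kqpjwyejw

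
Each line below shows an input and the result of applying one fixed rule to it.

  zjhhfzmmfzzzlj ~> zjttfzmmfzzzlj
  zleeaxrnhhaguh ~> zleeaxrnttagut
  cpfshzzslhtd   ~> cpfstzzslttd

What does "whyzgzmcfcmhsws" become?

The pattern: replace every "h" with "t".
So "whyzgzmcfcmhsws" becomes "wtyzgzmcfcmtsws".

wtyzgzmcfcmtsws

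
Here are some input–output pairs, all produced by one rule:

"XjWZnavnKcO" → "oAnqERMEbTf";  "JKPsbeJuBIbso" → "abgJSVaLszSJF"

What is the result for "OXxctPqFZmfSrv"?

foOTKgHwqDWjIM

What's happening: shift every letter 9 places backward in the alphabet (wrapping around), then flip the case of every letter.
"OXxctPqFZmfSrv" → "FOotkGhWQdwJim" → "foOTKgHwqDWjIM".
(Check on "XjWZnavnKcO": → "OaNQermeBtF" → "oAnqERMEbTf" ✓)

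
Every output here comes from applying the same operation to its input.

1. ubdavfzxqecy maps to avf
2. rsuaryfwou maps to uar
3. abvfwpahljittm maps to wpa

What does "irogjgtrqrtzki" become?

jgt

Rule — swap the front and back halves of the string, then keep only the last 3 characters.
Starting from "irogjgtrqrtzki": after the first operation, "rqrtzkiirogjgt"; after the second, "jgt".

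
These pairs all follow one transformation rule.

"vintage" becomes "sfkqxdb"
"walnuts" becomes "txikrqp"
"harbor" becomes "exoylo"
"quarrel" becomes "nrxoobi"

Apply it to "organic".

In each case the input is transformed by: shift every letter 3 places backward in the alphabet (wrapping around).
So "organic" becomes "lodxkfz".

lodxkfz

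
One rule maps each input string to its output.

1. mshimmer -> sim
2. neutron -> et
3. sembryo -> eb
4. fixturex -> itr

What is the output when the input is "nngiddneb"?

nid

What's happening: delete the last 2 characters, then keep every other character starting from the second (positions 2nd, 4th, 6th, ...).
"nngiddneb" → "nngiddn" → "nid".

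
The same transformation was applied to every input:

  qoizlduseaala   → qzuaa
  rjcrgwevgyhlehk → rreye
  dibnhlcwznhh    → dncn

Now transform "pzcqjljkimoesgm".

pqjms

The rule is to keep one character in every 3, starting at position 1 (positions 1st, 4th, 7th, ...).
So "pzcqjljkimoesgm" becomes "pqjms".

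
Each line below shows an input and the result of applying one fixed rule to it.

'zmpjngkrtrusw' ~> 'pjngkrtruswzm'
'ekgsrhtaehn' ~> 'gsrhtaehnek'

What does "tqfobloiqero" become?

In each case the input is transformed by: move the first 2 characters to the end (rotate left by 2).
For "tqfobloiqero" the result is "fobloiqerotq".

fobloiqerotq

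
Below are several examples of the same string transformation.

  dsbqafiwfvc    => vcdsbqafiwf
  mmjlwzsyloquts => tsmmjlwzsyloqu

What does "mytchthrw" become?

Looking at the pairs, the operation is to move the last 2 characters to the front (rotate right by 2).
Doing the same to "mytchthrw": "rwmytchth".

rwmytchth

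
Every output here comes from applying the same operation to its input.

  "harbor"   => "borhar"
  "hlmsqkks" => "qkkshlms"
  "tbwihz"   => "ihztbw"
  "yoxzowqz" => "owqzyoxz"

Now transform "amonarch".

The pattern: swap the front and back halves of the string.
So "amonarch" becomes "archamon".

archamon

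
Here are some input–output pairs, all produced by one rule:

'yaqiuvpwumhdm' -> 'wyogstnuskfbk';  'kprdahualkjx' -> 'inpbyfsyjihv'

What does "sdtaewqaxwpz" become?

Rule — shift every letter 2 places backward in the alphabet (wrapping around).
So "sdtaewqaxwpz" becomes "qbrycuoyvunx".

qbrycuoyvunx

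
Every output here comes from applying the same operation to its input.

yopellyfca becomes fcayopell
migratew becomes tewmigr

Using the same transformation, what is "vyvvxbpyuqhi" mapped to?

qhivyvvxbpy

The rule is to move the last 3 characters to the front (rotate right by 3), then delete the last character.
Doing the same to "vyvvxbpyuqhi": "qhivyvvxbpy".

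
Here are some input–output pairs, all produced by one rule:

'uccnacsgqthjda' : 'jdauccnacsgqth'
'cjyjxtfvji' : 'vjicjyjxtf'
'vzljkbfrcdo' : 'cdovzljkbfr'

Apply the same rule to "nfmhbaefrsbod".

bodnfmhbaefrs

In each case the input is transformed by: move the last 3 characters to the front (rotate right by 3).
Applying that to "nfmhbaefrsbod" gives "bodnfmhbaefrs".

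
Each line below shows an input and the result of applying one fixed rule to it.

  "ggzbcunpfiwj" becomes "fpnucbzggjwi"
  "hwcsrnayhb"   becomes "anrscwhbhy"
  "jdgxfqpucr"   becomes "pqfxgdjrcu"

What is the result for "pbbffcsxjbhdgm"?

hbjxscffbbpmgd

The pattern: move the last 3 characters to the front (rotate right by 3), then reverse the string.
Working it through for "pbbffcsxjbhdgm": intermediate "dgmpbbffcsxjbh", final "hbjxscffbbpmgd".
(Check on "ggzbcunpfiwj": → "iwjggzbcunpf" → "fpnucbzggjwi" ✓)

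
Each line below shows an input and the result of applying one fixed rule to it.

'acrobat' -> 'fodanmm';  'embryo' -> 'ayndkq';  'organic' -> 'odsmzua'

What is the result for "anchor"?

dzotam

Rule — swap the first and last characters, then shift every letter 12 places forward in the alphabet (wrapping around).
For "anchor", step one produces "rnchoa"; step two turns that into "dzotam".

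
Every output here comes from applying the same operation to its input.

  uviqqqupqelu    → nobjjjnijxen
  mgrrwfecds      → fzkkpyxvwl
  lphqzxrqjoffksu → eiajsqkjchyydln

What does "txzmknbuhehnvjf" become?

The transformation: shift every letter 7 places backward in the alphabet (wrapping around).
"txzmknbuhehnvjf" → "mqsfdgunaxagocy".

mqsfdgunaxagocy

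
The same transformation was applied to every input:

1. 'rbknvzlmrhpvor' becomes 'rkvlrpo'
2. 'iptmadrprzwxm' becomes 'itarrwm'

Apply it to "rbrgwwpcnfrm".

What's happening: keep every other character starting from the first (positions 1st, 3rd, 5th, ...).
"rbrgwwpcnfrm" → "rrwpnr".

rrwpnr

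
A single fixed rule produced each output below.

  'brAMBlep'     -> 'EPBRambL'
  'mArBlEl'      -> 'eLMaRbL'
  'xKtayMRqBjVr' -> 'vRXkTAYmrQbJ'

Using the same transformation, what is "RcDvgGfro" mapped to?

The transformation: flip the case of every letter, then move the last 2 characters to the front (rotate right by 2).
"RcDvgGfro" → "rCdVGgFRO" → "ROrCdVGgF".

ROrCdVGgF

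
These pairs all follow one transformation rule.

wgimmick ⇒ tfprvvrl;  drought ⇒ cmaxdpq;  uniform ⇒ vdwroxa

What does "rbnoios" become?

bakwxrx

Rule — move the last character to the front, then shift every letter 9 places forward in the alphabet (wrapping around).
"rbnoios" → "srbnoio" → "bakwxrx".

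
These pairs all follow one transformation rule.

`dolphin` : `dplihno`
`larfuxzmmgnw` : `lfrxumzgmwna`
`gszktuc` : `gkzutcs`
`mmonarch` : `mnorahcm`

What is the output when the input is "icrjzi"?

In each case the input is transformed by: swap each adjacent pair of characters (1↔2, 3↔4, ...), then move the first character to the end.
Applying both steps to "icrjzi": "cijriz", then "ijrizc".

ijrizc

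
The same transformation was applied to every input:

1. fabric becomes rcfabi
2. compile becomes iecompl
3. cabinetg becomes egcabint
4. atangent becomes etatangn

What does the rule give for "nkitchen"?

hnnkitce

The transformation: move the last 2 characters to the front (rotate right by 2), then swap the first and last characters.
Starting from "nkitchen": after the first operation, "ennkitch"; after the second, "hnnkitce".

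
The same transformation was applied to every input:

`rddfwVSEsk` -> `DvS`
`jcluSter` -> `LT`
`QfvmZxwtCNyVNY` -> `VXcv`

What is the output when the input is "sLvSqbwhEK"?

What's happening: flip the case of every letter, then keep one character in every 3, starting at position 3 (positions 3rd, 6th, 9th, ...).
Working it through for "sLvSqbwhEK": intermediate "SlVsQBWHek", final "VBe".

VBe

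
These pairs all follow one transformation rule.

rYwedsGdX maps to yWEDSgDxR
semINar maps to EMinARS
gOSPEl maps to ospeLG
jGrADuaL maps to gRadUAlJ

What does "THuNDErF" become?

The pattern: move the first character to the end, then flip the case of every letter.
Working it through for "THuNDErF": intermediate "HuNDErFT", final "hUndeRft".

hUndeRft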